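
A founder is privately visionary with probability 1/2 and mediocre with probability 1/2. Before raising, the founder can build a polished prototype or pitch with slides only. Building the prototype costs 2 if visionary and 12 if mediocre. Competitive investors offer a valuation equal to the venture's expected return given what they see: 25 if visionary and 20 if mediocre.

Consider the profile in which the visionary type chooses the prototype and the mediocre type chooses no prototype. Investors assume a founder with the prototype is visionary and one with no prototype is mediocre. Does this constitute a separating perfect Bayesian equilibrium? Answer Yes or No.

Yes

Under these beliefs, the prototype earns valuation 25 and no prototype earns valuation 20.
visionary: the prototype nets 25 − 2 = 23; no prototype nets 20. visionary prefers the prototype.
mediocre: the prototype nets 25 − 12 = 13; no prototype nets 20. mediocre prefers no prototype.
Neither type deviates, so the separating profile is an equilibrium.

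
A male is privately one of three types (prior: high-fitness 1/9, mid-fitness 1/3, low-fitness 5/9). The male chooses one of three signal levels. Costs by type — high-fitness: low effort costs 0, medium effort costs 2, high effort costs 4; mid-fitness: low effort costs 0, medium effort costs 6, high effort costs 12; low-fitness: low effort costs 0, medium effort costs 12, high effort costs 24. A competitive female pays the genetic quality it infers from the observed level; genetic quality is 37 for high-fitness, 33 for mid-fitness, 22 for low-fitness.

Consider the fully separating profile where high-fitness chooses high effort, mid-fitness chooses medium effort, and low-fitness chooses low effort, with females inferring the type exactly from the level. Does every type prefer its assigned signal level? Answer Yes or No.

Yes

Separating mating payoffs: high effort → 37, medium effort → 33, low effort → 22.
high-fitness (assigned high effort): low effort: 22 − 0 = 22; medium effort: 33 − 2 = 31; high effort: 37 − 4 = 33. high-fitness stays.
mid-fitness (assigned medium effort): low effort: 22 − 0 = 22; medium effort: 33 − 6 = 27; high effort: 37 − 12 = 25. mid-fitness stays.
low-fitness (assigned low effort): low effort: 22 − 0 = 22; medium effort: 33 − 12 = 21; high effort: 37 − 24 = 13. low-fitness stays.
Every type prefers its assigned level; separation holds.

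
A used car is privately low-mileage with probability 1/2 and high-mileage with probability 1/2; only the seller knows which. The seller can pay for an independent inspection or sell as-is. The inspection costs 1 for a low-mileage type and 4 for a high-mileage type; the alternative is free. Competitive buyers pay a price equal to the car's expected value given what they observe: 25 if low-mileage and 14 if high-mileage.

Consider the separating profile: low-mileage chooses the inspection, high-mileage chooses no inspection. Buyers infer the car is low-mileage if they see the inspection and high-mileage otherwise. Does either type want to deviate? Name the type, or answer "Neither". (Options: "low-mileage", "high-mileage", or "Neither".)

high-mileage

The inspection pays 25; no inspection pays 14.
low-mileage: assigned the inspection, nets 25 − 1 = 24; deviating to no inspection nets 14.
high-mileage: assigned no inspection, nets 14; deviating to the inspection nets 25 − 4 = 21.
The high-mileage type gains 7 by deviating.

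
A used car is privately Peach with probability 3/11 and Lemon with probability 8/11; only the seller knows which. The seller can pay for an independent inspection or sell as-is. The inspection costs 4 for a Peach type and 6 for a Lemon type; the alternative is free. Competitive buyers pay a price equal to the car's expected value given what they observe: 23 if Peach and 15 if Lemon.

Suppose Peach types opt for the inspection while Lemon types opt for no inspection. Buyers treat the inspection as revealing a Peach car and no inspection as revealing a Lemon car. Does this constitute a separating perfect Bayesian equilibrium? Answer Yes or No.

No

Under these beliefs, the inspection earns price 23 and no inspection earns price 15.
Peach: the inspection nets 23 − 4 = 19; no inspection nets 15. Peach prefers the inspection.
Lemon: the inspection nets 23 − 6 = 17; no inspection nets 15. Lemon would deviate to the inspection.
Lemon has a profitable deviation, so the profile is not an equilibrium.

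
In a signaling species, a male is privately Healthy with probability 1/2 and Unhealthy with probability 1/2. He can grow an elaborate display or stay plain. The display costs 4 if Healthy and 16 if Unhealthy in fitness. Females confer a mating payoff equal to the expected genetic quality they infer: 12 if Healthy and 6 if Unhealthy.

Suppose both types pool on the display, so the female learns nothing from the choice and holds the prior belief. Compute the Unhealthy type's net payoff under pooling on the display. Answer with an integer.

Pooled mating payoff = 1/2·12 + 1/2·6 = 9.
Unhealthy pays cost 16 for the display, so net payoff = 9 − 16 = -7.

-7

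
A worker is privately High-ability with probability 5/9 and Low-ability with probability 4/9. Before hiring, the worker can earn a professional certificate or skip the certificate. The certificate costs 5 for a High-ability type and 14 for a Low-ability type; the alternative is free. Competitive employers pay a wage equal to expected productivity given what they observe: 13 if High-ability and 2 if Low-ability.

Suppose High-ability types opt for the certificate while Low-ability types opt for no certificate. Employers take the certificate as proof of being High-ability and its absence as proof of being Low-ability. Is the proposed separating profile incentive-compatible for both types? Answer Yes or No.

Under these beliefs, the certificate earns wage 13 and no certificate earns wage 2.
High-ability: the certificate nets 13 − 5 = 8; no certificate nets 2. High-ability prefers the certificate.
Low-ability: the certificate nets 13 − 14 = -1; no certificate nets 2. Low-ability prefers no certificate.
Neither type deviates, so the separating profile is an equilibrium.

Yes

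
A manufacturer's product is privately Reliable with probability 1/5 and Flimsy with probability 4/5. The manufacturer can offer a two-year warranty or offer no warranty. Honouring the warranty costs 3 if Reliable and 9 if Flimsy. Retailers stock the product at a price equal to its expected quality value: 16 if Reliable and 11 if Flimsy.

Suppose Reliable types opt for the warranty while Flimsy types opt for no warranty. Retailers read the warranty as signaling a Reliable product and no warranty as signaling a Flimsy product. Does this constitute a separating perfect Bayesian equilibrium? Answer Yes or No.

Under these beliefs, the warranty earns price 16 and no warranty earns price 11.
Reliable: the warranty nets 16 − 3 = 13; no warranty nets 11. Reliable prefers the warranty.
Flimsy: the warranty nets 16 − 9 = 7; no warranty nets 11. Flimsy prefers no warranty.
Neither type deviates, so the separating profile is an equilibrium.

Yes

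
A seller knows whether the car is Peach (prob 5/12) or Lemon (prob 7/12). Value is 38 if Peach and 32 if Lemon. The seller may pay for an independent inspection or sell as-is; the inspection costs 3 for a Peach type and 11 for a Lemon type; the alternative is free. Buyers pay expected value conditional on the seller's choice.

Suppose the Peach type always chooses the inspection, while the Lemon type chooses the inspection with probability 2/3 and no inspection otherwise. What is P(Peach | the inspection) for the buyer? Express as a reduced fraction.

15/29

P(the inspection) = (5/12)·1 + (7/12)·(2/3) = 29/36.
By Bayes' rule, P(Peach | the inspection) = (5/12) / (29/36) = 15/29.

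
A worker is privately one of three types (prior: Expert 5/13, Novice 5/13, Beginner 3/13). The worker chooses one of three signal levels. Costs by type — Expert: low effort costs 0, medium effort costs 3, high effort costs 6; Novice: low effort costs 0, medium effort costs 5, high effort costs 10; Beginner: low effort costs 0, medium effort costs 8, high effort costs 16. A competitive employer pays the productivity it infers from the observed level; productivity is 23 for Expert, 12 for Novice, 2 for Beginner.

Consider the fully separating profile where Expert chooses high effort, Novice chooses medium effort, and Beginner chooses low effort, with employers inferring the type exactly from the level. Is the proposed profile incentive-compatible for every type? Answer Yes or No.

Separating wages: high effort → 23, medium effort → 12, low effort → 2.
Expert (assigned high effort): low effort: 2 − 0 = 2; medium effort: 12 − 3 = 9; high effort: 23 − 6 = 17. Expert stays.
Novice (assigned medium effort): low effort: 2 − 0 = 2; medium effort: 12 − 5 = 7; high effort: 23 − 10 = 13. Novice prefers high effort.
Beginner (assigned low effort): low effort: 2 − 0 = 2; medium effort: 12 − 8 = 4; high effort: 23 − 16 = 7. Beginner prefers high effort.
At least one type deviates; the separating profile fails.

No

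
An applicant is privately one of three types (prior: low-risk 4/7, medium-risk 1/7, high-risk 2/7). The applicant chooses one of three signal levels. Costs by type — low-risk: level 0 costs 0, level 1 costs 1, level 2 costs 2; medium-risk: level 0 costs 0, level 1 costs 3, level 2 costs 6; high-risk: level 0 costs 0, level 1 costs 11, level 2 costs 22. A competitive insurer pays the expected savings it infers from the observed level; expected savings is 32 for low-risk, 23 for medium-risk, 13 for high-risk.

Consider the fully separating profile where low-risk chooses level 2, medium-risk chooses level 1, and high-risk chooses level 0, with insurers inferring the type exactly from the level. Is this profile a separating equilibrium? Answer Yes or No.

Separating rebates: level 2 → 32, level 1 → 23, level 0 → 13.
low-risk (assigned level 2): level 0: 13 − 0 = 13; level 1: 23 − 1 = 22; level 2: 32 − 2 = 30. low-risk stays.
medium-risk (assigned level 1): level 0: 13 − 0 = 13; level 1: 23 − 3 = 20; level 2: 32 − 6 = 26. medium-risk prefers level 2.
high-risk (assigned level 0): level 0: 13 − 0 = 13; level 1: 23 − 11 = 12; level 2: 32 − 22 = 10. high-risk stays.
At least one type deviates; the separating profile fails.

No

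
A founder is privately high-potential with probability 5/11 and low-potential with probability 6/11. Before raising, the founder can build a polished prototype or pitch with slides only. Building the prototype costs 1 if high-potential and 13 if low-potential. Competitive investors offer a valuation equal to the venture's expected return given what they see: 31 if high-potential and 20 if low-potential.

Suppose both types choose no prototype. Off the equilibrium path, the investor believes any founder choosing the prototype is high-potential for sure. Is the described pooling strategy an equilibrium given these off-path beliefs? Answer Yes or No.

No

On path, the investor holds the prior and pays 5/11·31 + 6/11·20 = 25. Off path (the prototype), believing high-potential, it pays 31.
high-potential: no prototype nets 25; the prototype nets 31 − 1 = 30. high-potential would deviate.
low-potential: no prototype nets 25; the prototype nets 31 − 13 = 18. low-potential stays.
A type deviates, so pooling fails.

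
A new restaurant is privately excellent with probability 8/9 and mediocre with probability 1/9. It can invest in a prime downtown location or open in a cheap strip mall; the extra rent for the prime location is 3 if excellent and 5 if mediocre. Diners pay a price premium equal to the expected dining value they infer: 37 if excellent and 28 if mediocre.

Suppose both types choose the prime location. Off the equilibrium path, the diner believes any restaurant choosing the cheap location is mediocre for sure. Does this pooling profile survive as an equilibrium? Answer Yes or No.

Yes

On path, the diner holds the prior and pays 8/9·37 + 1/9·28 = 36. Off path (the cheap location), believing mediocre, it pays 28.
excellent: the prime location nets 36 − 3 = 33; the cheap location nets 28. excellent stays.
mediocre: the prime location nets 36 − 5 = 31; the cheap location nets 28. mediocre stays.
No type deviates, so pooling is sustained.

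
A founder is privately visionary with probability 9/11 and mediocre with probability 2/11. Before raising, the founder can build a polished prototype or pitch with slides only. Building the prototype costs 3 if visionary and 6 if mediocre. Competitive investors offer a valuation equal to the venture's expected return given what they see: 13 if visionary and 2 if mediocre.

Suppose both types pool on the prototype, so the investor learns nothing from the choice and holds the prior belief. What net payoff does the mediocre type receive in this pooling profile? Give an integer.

Pooled valuation = 9/11·13 + 2/11·2 = 11.
mediocre pays cost 6 for the prototype, so net payoff = 11 − 6 = 5.

5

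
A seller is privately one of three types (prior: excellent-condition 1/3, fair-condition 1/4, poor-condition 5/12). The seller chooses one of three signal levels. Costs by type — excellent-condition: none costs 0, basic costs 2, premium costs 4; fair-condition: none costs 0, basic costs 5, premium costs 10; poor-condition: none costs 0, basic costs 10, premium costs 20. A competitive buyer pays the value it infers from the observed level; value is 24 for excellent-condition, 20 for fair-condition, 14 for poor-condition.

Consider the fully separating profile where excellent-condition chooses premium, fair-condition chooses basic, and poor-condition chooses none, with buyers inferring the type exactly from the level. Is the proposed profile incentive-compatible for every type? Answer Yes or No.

Yes

Separating prices: premium → 24, basic → 20, none → 14.
excellent-condition (assigned premium): none: 14 − 0 = 14; basic: 20 − 2 = 18; premium: 24 − 4 = 20. excellent-condition stays.
fair-condition (assigned basic): none: 14 − 0 = 14; basic: 20 − 5 = 15; premium: 24 − 10 = 14. fair-condition stays.
poor-condition (assigned none): none: 14 − 0 = 14; basic: 20 − 10 = 10; premium: 24 − 20 = 4. poor-condition stays.
Every type prefers its assigned level; separation holds.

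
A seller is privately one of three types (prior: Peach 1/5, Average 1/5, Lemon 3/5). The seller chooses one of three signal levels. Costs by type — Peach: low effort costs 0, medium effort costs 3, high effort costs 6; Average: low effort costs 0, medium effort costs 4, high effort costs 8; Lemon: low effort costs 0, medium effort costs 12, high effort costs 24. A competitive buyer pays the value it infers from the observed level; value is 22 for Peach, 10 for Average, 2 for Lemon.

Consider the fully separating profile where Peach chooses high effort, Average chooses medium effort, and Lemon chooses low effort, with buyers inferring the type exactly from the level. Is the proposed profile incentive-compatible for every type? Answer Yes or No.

No

Separating prices: high effort → 22, medium effort → 10, low effort → 2.
Peach (assigned high effort): low effort: 2 − 0 = 2; medium effort: 10 − 3 = 7; high effort: 22 − 6 = 16. Peach stays.
Average (assigned medium effort): low effort: 2 − 0 = 2; medium effort: 10 − 4 = 6; high effort: 22 − 8 = 14. Average prefers high effort.
Lemon (assigned low effort): low effort: 2 − 0 = 2; medium effort: 10 − 12 = -2; high effort: 22 − 24 = -2. Lemon stays.
At least one type deviates; the separating profile fails.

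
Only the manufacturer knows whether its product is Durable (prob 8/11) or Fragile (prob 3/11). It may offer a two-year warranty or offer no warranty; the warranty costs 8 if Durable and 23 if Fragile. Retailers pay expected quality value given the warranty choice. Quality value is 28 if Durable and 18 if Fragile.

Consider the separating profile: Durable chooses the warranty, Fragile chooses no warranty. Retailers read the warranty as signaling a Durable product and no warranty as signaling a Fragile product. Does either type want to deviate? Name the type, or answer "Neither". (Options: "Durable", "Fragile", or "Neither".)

The warranty pays 28; no warranty pays 18.
Durable: assigned the warranty, nets 28 − 8 = 20; deviating to no warranty nets 18.
Fragile: assigned no warranty, nets 18; deviating to the warranty nets 28 − 23 = 5.
Both types strictly prefer their assigned action; no profitable deviation.

Neither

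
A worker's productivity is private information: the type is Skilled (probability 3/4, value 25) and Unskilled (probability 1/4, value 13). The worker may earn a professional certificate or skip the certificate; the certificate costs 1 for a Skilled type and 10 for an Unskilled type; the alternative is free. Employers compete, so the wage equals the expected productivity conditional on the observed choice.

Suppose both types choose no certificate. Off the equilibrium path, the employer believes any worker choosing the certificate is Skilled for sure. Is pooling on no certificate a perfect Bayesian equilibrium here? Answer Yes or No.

On path, the employer holds the prior and pays 3/4·25 + 1/4·13 = 22. Off path (the certificate), believing Skilled, it pays 25.
Skilled: no certificate nets 22; the certificate nets 25 − 1 = 24. Skilled would deviate.
Unskilled: no certificate nets 22; the certificate nets 25 − 10 = 15. Unskilled stays.
A type deviates, so pooling fails.

No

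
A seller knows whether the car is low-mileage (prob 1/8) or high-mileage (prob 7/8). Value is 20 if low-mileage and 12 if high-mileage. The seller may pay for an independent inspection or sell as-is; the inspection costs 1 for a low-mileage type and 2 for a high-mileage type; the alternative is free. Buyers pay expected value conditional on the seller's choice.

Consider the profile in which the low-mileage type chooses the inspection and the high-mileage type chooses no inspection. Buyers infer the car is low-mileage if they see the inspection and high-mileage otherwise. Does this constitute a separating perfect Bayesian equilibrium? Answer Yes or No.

No

Under these beliefs, the inspection earns price 20 and no inspection earns price 12.
low-mileage: the inspection nets 20 − 1 = 19; no inspection nets 12. low-mileage prefers the inspection.
high-mileage: the inspection nets 20 − 2 = 18; no inspection nets 12. high-mileage would deviate to the inspection.
high-mileage has a profitable deviation, so the profile is not an equilibrium.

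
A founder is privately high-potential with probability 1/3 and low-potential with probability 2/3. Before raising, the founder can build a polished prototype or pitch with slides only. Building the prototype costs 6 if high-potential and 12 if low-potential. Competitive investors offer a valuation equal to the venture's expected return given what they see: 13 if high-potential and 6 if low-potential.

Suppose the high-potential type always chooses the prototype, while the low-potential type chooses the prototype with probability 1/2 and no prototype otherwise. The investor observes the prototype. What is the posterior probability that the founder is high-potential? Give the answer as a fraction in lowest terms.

P(the prototype) = (1/3)·1 + (2/3)·(1/2) = 2/3.
By Bayes' rule, P(high-potential | the prototype) = (1/3) / (2/3) = 1/2.

1/2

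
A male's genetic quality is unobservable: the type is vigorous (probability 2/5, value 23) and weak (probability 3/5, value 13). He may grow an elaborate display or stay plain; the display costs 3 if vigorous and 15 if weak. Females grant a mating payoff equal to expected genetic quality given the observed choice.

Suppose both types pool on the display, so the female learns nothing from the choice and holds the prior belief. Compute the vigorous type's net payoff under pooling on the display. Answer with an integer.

Pooled mating payoff = 2/5·23 + 3/5·13 = 17.
vigorous pays cost 3 for the display, so net payoff = 17 − 3 = 14.

14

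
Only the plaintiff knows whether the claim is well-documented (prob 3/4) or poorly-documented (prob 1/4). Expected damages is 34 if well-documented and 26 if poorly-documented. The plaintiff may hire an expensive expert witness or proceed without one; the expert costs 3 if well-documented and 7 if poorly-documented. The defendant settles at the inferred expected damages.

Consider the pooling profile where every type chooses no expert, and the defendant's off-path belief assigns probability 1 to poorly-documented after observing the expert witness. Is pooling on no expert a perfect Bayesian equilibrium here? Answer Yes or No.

On path, the defendant holds the prior and pays 3/4·34 + 1/4·26 = 32. Off path (the expert witness), believing poorly-documented, it pays 26.
well-documented: no expert nets 32; the expert witness nets 26 − 3 = 23. well-documented stays.
poorly-documented: no expert nets 32; the expert witness nets 26 − 7 = 19. poorly-documented stays.
No type deviates, so pooling is sustained.

Yes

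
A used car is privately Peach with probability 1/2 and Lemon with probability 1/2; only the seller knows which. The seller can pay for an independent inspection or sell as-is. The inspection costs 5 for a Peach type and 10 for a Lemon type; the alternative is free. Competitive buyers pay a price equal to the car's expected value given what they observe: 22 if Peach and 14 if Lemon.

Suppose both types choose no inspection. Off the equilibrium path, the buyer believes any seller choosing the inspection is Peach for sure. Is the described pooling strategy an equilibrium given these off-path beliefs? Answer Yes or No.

On path, the buyer holds the prior and pays 1/2·22 + 1/2·14 = 18. Off path (the inspection), believing Peach, it pays 22.
Peach: no inspection nets 18; the inspection nets 22 − 5 = 17. Peach stays.
Lemon: no inspection nets 18; the inspection nets 22 − 10 = 12. Lemon stays.
No type deviates, so pooling is sustained.

Yes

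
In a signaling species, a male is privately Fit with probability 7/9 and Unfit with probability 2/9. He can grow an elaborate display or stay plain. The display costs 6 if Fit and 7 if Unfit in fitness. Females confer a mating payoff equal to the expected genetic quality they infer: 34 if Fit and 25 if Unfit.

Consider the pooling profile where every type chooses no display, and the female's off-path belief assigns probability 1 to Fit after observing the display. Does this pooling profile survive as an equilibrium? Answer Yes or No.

On path, the female holds the prior and pays 7/9·34 + 2/9·25 = 32. Off path (the display), believing Fit, it pays 34.
Fit: no display nets 32; the display nets 34 − 6 = 28. Fit stays.
Unfit: no display nets 32; the display nets 34 − 7 = 27. Unfit stays.
No type deviates, so pooling is sustained.

Yes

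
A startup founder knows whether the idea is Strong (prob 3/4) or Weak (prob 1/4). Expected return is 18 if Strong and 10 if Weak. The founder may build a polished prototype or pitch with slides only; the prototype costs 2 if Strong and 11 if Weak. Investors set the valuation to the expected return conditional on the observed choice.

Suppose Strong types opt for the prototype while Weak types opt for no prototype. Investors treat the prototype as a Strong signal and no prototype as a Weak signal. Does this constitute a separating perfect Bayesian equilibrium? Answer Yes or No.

Yes

Under these beliefs, the prototype earns valuation 18 and no prototype earns valuation 10.
Strong: the prototype nets 18 − 2 = 16; no prototype nets 10. Strong prefers the prototype.
Weak: the prototype nets 18 − 11 = 7; no prototype nets 10. Weak prefers no prototype.
Neither type deviates, so the separating profile is an equilibrium.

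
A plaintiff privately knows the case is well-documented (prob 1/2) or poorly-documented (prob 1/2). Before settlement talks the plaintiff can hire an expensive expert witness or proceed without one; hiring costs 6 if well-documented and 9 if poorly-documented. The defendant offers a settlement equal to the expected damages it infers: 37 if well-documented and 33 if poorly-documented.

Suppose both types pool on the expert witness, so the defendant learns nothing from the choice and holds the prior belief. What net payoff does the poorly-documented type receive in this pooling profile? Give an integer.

Pooled settlement = 1/2·37 + 1/2·33 = 35.
poorly-documented pays cost 9 for the expert witness, so net payoff = 35 − 9 = 26.

26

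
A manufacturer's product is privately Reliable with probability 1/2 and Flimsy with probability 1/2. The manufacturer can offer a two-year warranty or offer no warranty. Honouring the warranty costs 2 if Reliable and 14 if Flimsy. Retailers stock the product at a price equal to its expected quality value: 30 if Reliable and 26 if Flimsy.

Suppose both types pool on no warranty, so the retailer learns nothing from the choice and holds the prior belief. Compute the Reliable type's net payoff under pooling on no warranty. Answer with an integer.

28

Pooled price = 1/2·30 + 1/2·26 = 28.
Reliable pays no cost for no warranty, so net payoff = 28.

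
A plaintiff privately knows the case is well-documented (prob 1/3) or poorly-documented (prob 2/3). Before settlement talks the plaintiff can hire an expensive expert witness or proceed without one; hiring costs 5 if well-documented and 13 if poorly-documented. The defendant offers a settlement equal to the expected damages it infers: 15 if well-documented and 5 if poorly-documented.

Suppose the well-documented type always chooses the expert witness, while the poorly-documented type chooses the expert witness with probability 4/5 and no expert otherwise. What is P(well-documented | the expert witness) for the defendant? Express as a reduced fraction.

P(the expert witness) = (1/3)·1 + (2/3)·(4/5) = 13/15.
By Bayes' rule, P(well-documented | the expert witness) = (1/3) / (13/15) = 5/13.

5/13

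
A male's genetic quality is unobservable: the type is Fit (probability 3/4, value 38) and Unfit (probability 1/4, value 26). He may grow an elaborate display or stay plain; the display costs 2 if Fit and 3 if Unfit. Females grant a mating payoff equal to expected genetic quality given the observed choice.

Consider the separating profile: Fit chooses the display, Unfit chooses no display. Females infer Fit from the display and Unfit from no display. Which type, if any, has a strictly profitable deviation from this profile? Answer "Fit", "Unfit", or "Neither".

The display pays 38; no display pays 26.
Fit: assigned the display, nets 38 − 2 = 36; deviating to no display nets 26.
Unfit: assigned no display, nets 26; deviating to the display nets 38 − 3 = 35.
The Unfit type gains 9 by deviating.

Unfit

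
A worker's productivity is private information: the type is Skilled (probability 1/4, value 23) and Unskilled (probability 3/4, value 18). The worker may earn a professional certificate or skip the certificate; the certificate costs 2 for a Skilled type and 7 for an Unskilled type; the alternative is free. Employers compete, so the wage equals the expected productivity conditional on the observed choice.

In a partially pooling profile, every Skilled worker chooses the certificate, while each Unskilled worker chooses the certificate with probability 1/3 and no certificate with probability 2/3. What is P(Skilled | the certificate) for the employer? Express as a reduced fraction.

P(the certificate) = (1/4)·1 + (3/4)·(1/3) = 1/2.
By Bayes' rule, P(Skilled | the certificate) = (1/4) / (1/2) = 1/2.

1/2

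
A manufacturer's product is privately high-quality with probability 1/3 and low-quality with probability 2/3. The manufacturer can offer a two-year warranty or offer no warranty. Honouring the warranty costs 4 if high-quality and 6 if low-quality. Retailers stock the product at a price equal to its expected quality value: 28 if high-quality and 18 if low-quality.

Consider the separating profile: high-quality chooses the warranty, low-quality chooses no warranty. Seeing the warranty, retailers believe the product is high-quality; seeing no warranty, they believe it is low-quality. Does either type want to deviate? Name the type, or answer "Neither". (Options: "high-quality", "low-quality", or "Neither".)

The warranty pays 28; no warranty pays 18.
high-quality: assigned the warranty, nets 28 − 4 = 24; deviating to no warranty nets 18.
low-quality: assigned no warranty, nets 18; deviating to the warranty nets 28 − 6 = 22.
The low-quality type gains 4 by deviating.

low-quality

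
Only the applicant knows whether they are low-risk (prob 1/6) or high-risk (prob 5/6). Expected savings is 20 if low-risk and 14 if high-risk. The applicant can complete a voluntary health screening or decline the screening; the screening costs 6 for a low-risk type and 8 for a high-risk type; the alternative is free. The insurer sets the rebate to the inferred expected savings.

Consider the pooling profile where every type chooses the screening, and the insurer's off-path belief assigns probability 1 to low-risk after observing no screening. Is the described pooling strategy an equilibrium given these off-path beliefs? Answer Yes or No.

On path, the insurer holds the prior and pays 1/6·20 + 5/6·14 = 15. Off path (no screening), believing low-risk, it pays 20.
low-risk: the screening nets 15 − 6 = 9; no screening nets 20. low-risk would deviate.
high-risk: the screening nets 15 − 8 = 7; no screening nets 20. high-risk would deviate.
A type deviates, so pooling fails.

No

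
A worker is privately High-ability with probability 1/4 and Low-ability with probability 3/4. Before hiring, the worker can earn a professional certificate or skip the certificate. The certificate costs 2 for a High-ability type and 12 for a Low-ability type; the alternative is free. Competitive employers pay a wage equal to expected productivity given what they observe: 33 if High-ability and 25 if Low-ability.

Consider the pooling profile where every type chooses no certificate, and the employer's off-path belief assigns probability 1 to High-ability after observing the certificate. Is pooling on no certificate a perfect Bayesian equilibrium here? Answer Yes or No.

No

On path, the employer holds the prior and pays 1/4·33 + 3/4·25 = 27. Off path (the certificate), believing High-ability, it pays 33.
High-ability: no certificate nets 27; the certificate nets 33 − 2 = 31. High-ability would deviate.
Low-ability: no certificate nets 27; the certificate nets 33 − 12 = 21. Low-ability stays.
A type deviates, so pooling fails.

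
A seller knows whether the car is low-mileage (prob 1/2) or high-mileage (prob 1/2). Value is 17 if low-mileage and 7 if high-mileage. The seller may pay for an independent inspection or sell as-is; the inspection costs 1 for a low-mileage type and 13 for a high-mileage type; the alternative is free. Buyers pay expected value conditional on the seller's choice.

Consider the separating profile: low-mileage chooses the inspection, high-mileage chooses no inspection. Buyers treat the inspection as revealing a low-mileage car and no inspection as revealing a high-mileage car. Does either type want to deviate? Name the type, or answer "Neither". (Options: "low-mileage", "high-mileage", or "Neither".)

The inspection pays 17; no inspection pays 7.
low-mileage: assigned the inspection, nets 17 − 1 = 16; deviating to no inspection nets 7.
high-mileage: assigned no inspection, nets 7; deviating to the inspection nets 17 − 13 = 4.
Both types strictly prefer their assigned action; no profitable deviation.

Neither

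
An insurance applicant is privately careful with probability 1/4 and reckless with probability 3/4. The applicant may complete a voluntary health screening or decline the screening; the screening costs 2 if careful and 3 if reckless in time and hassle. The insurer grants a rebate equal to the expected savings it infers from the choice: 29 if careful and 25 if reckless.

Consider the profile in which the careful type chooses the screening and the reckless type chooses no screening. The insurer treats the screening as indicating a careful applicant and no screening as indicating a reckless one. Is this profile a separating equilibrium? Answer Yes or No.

Under these beliefs, the screening earns rebate 29 and no screening earns rebate 25.
careful: the screening nets 29 − 2 = 27; no screening nets 25. careful prefers the screening.
reckless: the screening nets 29 − 3 = 26; no screening nets 25. reckless would deviate to the screening.
reckless has a profitable deviation, so the profile is not an equilibrium.

No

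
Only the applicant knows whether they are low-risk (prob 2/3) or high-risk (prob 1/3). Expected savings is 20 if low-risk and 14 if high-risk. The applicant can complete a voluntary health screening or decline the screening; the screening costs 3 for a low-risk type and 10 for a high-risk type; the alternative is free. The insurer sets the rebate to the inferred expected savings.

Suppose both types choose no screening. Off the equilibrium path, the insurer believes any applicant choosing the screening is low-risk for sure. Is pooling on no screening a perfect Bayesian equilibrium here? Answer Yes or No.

On path, the insurer holds the prior and pays 2/3·20 + 1/3·14 = 18. Off path (the screening), believing low-risk, it pays 20.
low-risk: no screening nets 18; the screening nets 20 − 3 = 17. low-risk stays.
high-risk: no screening nets 18; the screening nets 20 − 10 = 10. high-risk stays.
No type deviates, so pooling is sustained.

Yes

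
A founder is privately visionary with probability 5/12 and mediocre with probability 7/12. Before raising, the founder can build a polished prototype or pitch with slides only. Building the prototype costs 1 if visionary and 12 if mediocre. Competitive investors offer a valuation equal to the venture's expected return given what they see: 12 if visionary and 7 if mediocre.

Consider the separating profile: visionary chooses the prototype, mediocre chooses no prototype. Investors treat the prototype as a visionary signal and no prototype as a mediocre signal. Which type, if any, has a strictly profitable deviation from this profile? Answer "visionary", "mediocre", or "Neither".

Neither

The prototype pays 12; no prototype pays 7.
visionary: assigned the prototype, nets 12 − 1 = 11; deviating to no prototype nets 7.
mediocre: assigned no prototype, nets 7; deviating to the prototype nets 12 − 12 = 0.
Both types strictly prefer their assigned action; no profitable deviation.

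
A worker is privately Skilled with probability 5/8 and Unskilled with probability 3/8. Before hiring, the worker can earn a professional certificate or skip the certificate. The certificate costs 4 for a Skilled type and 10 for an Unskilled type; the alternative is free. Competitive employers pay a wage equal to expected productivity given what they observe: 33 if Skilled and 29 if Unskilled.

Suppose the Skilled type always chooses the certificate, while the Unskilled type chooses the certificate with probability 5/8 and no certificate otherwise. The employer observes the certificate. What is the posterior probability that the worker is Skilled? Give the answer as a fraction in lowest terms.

8/11

P(the certificate) = (5/8)·1 + (3/8)·(5/8) = 55/64.
By Bayes' rule, P(Skilled | the certificate) = (5/8) / (55/64) = 8/11.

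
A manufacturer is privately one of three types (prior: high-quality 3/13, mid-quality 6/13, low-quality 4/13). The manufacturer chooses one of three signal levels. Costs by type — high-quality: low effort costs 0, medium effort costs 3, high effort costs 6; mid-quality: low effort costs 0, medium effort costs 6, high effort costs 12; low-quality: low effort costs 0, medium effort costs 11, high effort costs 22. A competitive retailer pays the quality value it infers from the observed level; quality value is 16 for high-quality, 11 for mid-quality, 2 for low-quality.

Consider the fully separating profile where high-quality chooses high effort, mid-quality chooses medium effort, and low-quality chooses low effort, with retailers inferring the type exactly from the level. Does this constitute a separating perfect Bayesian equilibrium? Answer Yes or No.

Yes

Separating prices: high effort → 16, medium effort → 11, low effort → 2.
high-quality (assigned high effort): low effort: 2 − 0 = 2; medium effort: 11 − 3 = 8; high effort: 16 − 6 = 10. high-quality stays.
mid-quality (assigned medium effort): low effort: 2 − 0 = 2; medium effort: 11 − 6 = 5; high effort: 16 − 12 = 4. mid-quality stays.
low-quality (assigned low effort): low effort: 2 − 0 = 2; medium effort: 11 − 11 = 0; high effort: 16 − 22 = -6. low-quality stays.
Every type prefers its assigned level; separation holds.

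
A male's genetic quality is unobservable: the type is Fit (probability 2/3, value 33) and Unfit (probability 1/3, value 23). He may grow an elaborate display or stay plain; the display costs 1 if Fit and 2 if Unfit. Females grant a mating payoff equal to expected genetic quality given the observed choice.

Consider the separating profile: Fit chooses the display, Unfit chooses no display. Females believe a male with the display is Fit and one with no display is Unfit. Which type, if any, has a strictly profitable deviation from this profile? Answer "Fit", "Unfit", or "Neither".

The display pays 33; no display pays 23.
Fit: assigned the display, nets 33 − 1 = 32; deviating to no display nets 23.
Unfit: assigned no display, nets 23; deviating to the display nets 33 − 2 = 31.
The Unfit type gains 8 by deviating.

Unfit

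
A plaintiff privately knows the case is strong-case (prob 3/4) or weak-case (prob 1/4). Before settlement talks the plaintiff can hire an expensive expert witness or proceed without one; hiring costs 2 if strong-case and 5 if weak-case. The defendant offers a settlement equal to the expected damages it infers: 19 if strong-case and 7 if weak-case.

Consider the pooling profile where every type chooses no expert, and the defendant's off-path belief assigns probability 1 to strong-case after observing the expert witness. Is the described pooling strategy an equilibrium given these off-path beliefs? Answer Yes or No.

On path, the defendant holds the prior and pays 3/4·19 + 1/4·7 = 16. Off path (the expert witness), believing strong-case, it pays 19.
strong-case: no expert nets 16; the expert witness nets 19 − 2 = 17. strong-case would deviate.
weak-case: no expert nets 16; the expert witness nets 19 − 5 = 14. weak-case stays.
A type deviates, so pooling fails.

No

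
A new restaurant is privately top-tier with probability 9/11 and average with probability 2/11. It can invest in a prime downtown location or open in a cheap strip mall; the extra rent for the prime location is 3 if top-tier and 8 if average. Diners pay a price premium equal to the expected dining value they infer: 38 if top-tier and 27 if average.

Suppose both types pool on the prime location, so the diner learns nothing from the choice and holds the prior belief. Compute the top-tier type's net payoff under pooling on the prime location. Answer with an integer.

Pooled price premium = 9/11·38 + 2/11·27 = 36.
top-tier pays cost 3 for the prime location, so net payoff = 36 − 3 = 33.

33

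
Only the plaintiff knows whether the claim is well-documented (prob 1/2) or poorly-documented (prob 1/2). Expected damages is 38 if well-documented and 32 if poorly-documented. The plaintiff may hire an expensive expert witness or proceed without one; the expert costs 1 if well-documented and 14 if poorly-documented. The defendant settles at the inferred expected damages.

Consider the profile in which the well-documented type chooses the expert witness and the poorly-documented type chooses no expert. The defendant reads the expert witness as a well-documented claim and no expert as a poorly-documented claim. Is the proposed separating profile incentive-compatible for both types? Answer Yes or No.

Yes

Under these beliefs, the expert witness earns settlement 38 and no expert earns settlement 32.
well-documented: the expert witness nets 38 − 1 = 37; no expert nets 32. well-documented prefers the expert witness.
poorly-documented: the expert witness nets 38 − 14 = 24; no expert nets 32. poorly-documented prefers no expert.
Neither type deviates, so the separating profile is an equilibrium.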